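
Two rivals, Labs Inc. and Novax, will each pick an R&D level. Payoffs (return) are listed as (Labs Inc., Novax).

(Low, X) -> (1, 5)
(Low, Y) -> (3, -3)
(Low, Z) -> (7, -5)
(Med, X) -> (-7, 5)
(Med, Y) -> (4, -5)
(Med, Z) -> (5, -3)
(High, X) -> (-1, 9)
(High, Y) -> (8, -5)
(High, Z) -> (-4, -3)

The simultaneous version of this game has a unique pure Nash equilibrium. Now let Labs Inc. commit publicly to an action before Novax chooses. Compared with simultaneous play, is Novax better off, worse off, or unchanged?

unchanged

Novax best-responds to each possible Labs Inc. move:
- Low → Novax plays X (best of 5, -3, -5); Labs Inc. gets 1.
- Med → Novax plays X (best of 5, -5, -3); Labs Inc. gets -7.
- High → Novax plays X (best of 9, -5, -3); Labs Inc. gets -1.
Among 1, -7, -1, the best is 1 at Low. Subgame-perfect outcome: (Low, X) with payoffs (1, 5).
For the simultaneous game, intersect best replies.
Labs Inc.'s best replies: X→Low; Y→High; Z→Low.
Novax's best replies: Low→X; Med→X; High→X.
Only (Low, X) has each player best-responding; Nash payoffs (1, 5).
Novax earns 5 sequentially versus 5 at the Nash outcome: unchanged.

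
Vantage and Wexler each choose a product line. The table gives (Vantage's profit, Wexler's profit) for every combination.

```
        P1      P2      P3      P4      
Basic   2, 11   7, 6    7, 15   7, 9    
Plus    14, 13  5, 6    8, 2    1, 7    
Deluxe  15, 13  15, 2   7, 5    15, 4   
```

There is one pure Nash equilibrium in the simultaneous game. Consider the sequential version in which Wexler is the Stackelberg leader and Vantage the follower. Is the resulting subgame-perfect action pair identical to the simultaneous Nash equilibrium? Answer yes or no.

yes

Solve by backward induction (Wexler leads).
- P1: BR = Deluxe, leader payoff 13.
- P2: BR = Deluxe, leader payoff 2.
- P3: BR = Plus, leader payoff 2.
- P4: BR = Deluxe, leader payoff 4.
Among 13, 2, 2, 4, the best is 13 at P1. Subgame-perfect outcome: (Deluxe, P1) with payoffs (15, 13).
Now find the simultaneous Nash equilibrium.
Vantage's best replies: P1→Deluxe; P2→Deluxe; P3→Plus; P4→Deluxe.
Wexler's best replies: Basic→P3; Plus→P1; Deluxe→P1.
The unique mutual best reply is (Deluxe, P1), giving (15, 13).
Sequential outcome (Deluxe, P1) coincides with the Nash profile (Deluxe, P1).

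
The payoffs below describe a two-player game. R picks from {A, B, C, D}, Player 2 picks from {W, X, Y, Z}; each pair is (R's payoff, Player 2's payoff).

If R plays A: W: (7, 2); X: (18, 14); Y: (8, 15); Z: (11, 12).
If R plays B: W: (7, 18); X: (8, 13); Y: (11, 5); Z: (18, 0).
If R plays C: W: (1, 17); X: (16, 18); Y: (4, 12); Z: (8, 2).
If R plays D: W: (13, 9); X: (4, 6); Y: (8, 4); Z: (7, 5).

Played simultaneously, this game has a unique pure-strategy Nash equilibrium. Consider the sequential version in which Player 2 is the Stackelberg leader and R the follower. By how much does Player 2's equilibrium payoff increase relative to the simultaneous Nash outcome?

Backward induction with Player 2 moving first.
- W: BR = D, leader payoff 9.
- X: BR = A, leader payoff 14.
- Y: BR = B, leader payoff 5.
- Z: BR = B, leader payoff 0.
Player 2's induced payoffs are 9, 14, 5, 0, so Player 2 commits to X. Subgame-perfect outcome: (A, X) with payoffs (18, 14).
For the simultaneous game, intersect best replies.
R's best replies: W→D; X→A; Y→B; Z→B.
Player 2's best replies: A→Y; B→W; C→X; D→W.
Only (D, W) has each player best-responding; Nash payoffs (13, 9).
Player 2's commitment gain: 14 − 9 = 5.

5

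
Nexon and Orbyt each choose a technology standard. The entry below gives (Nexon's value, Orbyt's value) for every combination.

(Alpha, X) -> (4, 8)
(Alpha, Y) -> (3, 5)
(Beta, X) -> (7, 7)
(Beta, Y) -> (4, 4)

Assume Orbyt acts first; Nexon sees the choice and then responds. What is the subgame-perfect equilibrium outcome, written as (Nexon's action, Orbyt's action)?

(Beta, X)

Nexon best-responds to each possible Orbyt move:
- X: Nexon compares 4, 7 and picks Beta; Orbyt would get 7.
- Y: Nexon compares 3, 4 and picks Beta; Orbyt would get 4.
Maximizing over 7, 4, Orbyt chooses X. Subgame-perfect outcome: (Beta, X) with payoffs (7, 7).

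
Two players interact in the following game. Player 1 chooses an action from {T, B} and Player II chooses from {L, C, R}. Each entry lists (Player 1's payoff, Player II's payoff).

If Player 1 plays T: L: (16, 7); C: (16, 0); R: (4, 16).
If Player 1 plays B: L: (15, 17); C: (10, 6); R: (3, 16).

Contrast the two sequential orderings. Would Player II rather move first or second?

second

If Player 1 leads: Player II's best replies are T→R, B→L; Player 1's induced payoffs 4, 15; outcome (B, L), payoffs (15, 17).
If Player II leads: Player 1's best replies are L→T, C→T, R→T; Player II's induced payoffs 7, 0, 16; outcome (T, R), payoffs (4, 16).
Player II gets 16 moving first and 17 moving second, so Player II prefers to move second.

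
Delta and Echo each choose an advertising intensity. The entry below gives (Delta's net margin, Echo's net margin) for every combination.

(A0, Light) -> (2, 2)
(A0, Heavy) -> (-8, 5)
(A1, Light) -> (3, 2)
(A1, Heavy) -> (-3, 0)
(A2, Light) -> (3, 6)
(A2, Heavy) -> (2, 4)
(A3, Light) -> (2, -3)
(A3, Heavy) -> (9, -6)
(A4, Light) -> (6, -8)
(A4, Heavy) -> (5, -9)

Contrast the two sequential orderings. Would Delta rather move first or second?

If Delta leads: Echo's best replies are A0→Heavy, A1→Light, A2→Light, A3→Light, A4→Light; Delta's induced payoffs -8, 3, 3, 2, 6; outcome (A4, Light), payoffs (6, -8).
If Echo leads: Delta's best replies are Light→A4, Heavy→A3; Echo's induced payoffs -8, -6; outcome (A3, Heavy), payoffs (9, -6).
Delta gets 6 moving first and 9 moving second, so Delta prefers to move second.

second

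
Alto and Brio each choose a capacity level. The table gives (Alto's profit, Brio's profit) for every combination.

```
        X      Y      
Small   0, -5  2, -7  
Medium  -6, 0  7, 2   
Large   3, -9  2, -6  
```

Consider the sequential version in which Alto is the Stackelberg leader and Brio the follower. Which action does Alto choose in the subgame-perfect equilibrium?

Backward induction with Alto moving first.
- Small: BR = X, leader payoff 0.
- Medium: BR = Y, leader payoff 7.
- Large: BR = Y, leader payoff 2.
Among 0, 7, 2, the best is 7 at Medium. Subgame-perfect outcome: (Medium, Y) with payoffs (7, 2).

Medium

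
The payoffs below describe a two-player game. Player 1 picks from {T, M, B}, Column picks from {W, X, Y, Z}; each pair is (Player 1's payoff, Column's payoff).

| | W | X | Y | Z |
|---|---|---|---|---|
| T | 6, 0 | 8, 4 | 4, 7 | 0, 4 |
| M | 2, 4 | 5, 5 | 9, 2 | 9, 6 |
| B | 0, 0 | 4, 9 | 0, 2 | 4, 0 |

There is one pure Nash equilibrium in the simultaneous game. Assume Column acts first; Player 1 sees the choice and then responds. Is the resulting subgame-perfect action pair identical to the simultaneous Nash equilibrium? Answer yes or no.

yes

Player 1 best-responds to each possible Column move:
- W: BR = T, leader payoff 0.
- X: BR = T, leader payoff 4.
- Y: BR = M, leader payoff 2.
- Z: BR = M, leader payoff 6.
Maximizing over 0, 4, 2, 6, Column chooses Z. Subgame-perfect outcome: (M, Z) with payoffs (9, 6).
For the simultaneous game, intersect best replies.
Player 1's best replies: W→T; X→T; Y→M; Z→M.
Column's best replies: T→Y; M→Z; B→X.
Only (M, Z) has each player best-responding; Nash payoffs (9, 6).
Sequential outcome (M, Z) coincides with the Nash profile (M, Z).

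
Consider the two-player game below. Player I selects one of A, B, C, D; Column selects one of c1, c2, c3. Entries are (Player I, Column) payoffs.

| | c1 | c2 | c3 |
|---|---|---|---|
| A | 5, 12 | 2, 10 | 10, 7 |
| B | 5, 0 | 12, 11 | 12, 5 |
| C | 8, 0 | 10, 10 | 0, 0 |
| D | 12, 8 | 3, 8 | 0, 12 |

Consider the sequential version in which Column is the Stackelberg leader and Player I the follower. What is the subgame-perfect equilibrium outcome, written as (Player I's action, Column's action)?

Backward induction with Column moving first.
- c1 → Player I plays D (best of 5, 5, 8, 12); Column gets 8.
- c2 → Player I plays B (best of 2, 12, 10, 3); Column gets 11.
- c3 → Player I plays B (best of 10, 12, 0, 0); Column gets 5.
Among 8, 11, 5, the best is 11 at c2. Subgame-perfect outcome: (B, c2) with payoffs (12, 11).

(B, c2)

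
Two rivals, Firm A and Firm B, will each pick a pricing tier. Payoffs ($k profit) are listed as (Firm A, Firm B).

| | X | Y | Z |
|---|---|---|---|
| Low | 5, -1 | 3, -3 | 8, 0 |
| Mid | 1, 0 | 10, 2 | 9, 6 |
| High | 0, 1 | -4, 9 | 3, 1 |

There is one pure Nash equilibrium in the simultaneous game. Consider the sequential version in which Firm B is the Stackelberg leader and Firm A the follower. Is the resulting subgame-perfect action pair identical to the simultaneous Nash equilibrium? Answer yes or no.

Solve by backward induction (Firm B leads).
- X: Firm A compares 5, 1, 0 and picks Low; Firm B would get -1.
- Y: Firm A compares 3, 10, -4 and picks Mid; Firm B would get 2.
- Z: Firm A compares 8, 9, 3 and picks Mid; Firm B would get 6.
Maximizing over -1, 2, 6, Firm B chooses Z. Subgame-perfect outcome: (Mid, Z) with payoffs (9, 6).
For the simultaneous game, intersect best replies.
Firm A's best replies: X→Low; Y→Mid; Z→Mid.
Firm B's best replies: Low→Z; Mid→Z; High→Y.
The unique mutual best reply is (Mid, Z), giving (9, 6).
Sequential outcome (Mid, Z) coincides with the Nash profile (Mid, Z).

yes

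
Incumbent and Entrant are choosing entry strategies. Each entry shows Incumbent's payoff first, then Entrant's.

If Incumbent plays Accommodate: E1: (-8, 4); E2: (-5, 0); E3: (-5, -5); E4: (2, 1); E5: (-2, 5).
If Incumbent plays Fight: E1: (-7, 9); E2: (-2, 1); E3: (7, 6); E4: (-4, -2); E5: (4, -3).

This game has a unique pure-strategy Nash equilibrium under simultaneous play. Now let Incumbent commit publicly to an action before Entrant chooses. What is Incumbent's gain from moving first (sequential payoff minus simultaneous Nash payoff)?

5

Work backward from Entrant's decision.
- Accommodate: Entrant compares 4, 0, -5, 1, 5 and picks E5; Incumbent would get -2.
- Fight: Entrant compares 9, 1, 6, -2, -3 and picks E1; Incumbent would get -7.
Among -2, -7, the best is -2 at Accommodate. Subgame-perfect outcome: (Accommodate, E5) with payoffs (-2, 5).
Under simultaneous play:
Incumbent's best replies: E1→Fight; E2→Fight; E3→Fight; E4→Accommodate; E5→Fight.
Entrant's best replies: Accommodate→E5; Fight→E1.
The unique mutual best reply is (Fight, E1), giving (-7, 9).
Incumbent's commitment gain: -2 − -7 = 5.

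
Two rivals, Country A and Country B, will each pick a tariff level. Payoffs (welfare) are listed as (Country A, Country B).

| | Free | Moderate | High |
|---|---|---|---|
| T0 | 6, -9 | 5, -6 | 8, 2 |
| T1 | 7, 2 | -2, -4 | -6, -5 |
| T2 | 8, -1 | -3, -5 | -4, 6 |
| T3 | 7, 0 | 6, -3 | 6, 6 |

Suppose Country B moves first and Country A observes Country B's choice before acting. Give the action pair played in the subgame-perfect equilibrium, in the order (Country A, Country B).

Work backward from Country A's decision.
- Free: Country A compares 6, 7, 8, 7 and picks T2; Country B would get -1.
- Moderate: Country A compares 5, -2, -3, 6 and picks T3; Country B would get -3.
- High: Country A compares 8, -6, -4, 6 and picks T0; Country B would get 2.
Country B's induced payoffs are -1, -3, 2, so Country B commits to High. Subgame-perfect outcome: (T0, High) with payoffs (8, 2).

(T0, High)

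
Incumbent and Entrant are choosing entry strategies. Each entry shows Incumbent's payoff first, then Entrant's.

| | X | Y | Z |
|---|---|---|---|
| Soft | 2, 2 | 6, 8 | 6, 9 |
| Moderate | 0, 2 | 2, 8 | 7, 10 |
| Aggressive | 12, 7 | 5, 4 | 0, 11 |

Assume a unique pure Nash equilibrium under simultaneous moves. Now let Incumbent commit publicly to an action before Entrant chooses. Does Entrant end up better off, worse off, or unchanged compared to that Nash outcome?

Work backward from Entrant's decision.
- Soft: BR = Z, leader payoff 6.
- Moderate: BR = Z, leader payoff 7.
- Aggressive: BR = Z, leader payoff 0.
Incumbent's induced payoffs are 6, 7, 0, so Incumbent commits to Moderate. Subgame-perfect outcome: (Moderate, Z) with payoffs (7, 10).
Now find the simultaneous Nash equilibrium.
Incumbent's best replies: X→Aggressive; Y→Soft; Z→Moderate.
Entrant's best replies: Soft→Z; Moderate→Z; Aggressive→Z.
The unique mutual best reply is (Moderate, Z), giving (7, 10).
Entrant earns 10 sequentially versus 10 at the Nash outcome: unchanged.

unchanged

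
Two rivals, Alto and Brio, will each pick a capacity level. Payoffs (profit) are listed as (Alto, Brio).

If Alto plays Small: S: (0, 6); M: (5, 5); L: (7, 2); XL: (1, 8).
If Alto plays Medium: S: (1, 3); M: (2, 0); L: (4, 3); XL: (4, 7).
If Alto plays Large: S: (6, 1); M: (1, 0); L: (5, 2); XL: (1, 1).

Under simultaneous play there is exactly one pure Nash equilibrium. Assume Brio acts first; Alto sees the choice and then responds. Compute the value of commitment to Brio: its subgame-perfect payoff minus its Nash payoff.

Alto best-responds to each possible Brio move:
- S: BR = Large, leader payoff 1.
- M: BR = Small, leader payoff 5.
- L: BR = Small, leader payoff 2.
- XL: BR = Medium, leader payoff 7.
Brio's induced payoffs are 1, 5, 2, 7, so Brio commits to XL. Subgame-perfect outcome: (Medium, XL) with payoffs (4, 7).
For the simultaneous game, intersect best replies.
Alto's best replies: S→Large; M→Small; L→Small; XL→Medium.
Brio's best replies: Small→XL; Medium→XL; Large→L.
The unique mutual best reply is (Medium, XL), giving (4, 7).
Brio's commitment gain: 7 − 7 = 0.

0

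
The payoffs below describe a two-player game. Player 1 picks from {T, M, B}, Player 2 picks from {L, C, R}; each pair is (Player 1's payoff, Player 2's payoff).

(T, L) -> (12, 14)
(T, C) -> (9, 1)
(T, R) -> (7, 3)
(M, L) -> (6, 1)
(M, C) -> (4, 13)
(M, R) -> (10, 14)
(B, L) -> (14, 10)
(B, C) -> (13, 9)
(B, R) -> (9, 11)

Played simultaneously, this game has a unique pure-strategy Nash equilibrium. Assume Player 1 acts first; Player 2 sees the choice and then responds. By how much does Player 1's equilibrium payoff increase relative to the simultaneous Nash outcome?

Work backward from Player 2's decision.
- T → Player 2 plays L (best of 14, 1, 3); Player 1 gets 12.
- M → Player 2 plays R (best of 1, 13, 14); Player 1 gets 10.
- B → Player 2 plays R (best of 10, 9, 11); Player 1 gets 9.
Among 12, 10, 9, the best is 12 at T. Subgame-perfect outcome: (T, L) with payoffs (12, 14).
Now find the simultaneous Nash equilibrium.
Player 1's best replies: L→B; C→B; R→M.
Player 2's best replies: T→L; M→R; B→R.
Only (M, R) has each player best-responding; Nash payoffs (10, 14).
Player 1's commitment gain: 12 − 10 = 2.

2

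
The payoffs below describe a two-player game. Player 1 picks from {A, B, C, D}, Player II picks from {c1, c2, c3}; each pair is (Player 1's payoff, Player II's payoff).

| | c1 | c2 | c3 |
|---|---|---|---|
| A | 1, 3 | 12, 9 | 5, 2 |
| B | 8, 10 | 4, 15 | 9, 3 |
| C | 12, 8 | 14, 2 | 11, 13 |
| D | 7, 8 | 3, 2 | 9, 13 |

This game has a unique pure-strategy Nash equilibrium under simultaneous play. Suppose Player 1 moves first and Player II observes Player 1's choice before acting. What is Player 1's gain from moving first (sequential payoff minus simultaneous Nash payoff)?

1

Player II best-responds to each possible Player 1 move:
- A: Player II compares 3, 9, 2 and picks c2; Player 1 would get 12.
- B: Player II compares 10, 15, 3 and picks c2; Player 1 would get 4.
- C: Player II compares 8, 2, 13 and picks c3; Player 1 would get 11.
- D: Player II compares 8, 2, 13 and picks c3; Player 1 would get 9.
Maximizing over 12, 4, 11, 9, Player 1 chooses A. Subgame-perfect outcome: (A, c2) with payoffs (12, 9).
Now find the simultaneous Nash equilibrium.
Player 1's best replies: c1→C; c2→C; c3→C.
Player II's best replies: A→c2; B→c2; C→c3; D→c3.
Only (C, c3) has each player best-responding; Nash payoffs (11, 13).
Player 1's commitment gain: 12 − 11 = 1.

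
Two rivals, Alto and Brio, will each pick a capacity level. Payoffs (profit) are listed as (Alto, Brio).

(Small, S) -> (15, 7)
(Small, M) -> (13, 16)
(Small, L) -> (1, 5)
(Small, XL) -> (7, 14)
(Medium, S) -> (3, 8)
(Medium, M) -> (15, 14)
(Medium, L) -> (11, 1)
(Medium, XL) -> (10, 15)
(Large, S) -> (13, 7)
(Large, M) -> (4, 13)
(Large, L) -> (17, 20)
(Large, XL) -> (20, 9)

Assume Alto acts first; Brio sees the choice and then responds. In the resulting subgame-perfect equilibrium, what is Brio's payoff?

20

Work backward from Brio's decision.
- Small: BR = M, leader payoff 13.
- Medium: BR = XL, leader payoff 10.
- Large: BR = L, leader payoff 17.
Among 13, 10, 17, the best is 17 at Large. Subgame-perfect outcome: (Large, L) with payoffs (17, 20).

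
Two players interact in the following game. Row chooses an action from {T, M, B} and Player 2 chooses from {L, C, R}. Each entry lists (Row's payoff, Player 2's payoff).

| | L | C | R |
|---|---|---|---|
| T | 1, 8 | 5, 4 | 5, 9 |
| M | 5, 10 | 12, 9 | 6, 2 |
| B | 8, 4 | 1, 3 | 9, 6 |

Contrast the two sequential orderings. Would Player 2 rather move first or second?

If Row leads: Player 2's best replies are T→R, M→L, B→R; Row's induced payoffs 5, 5, 9; outcome (B, R), payoffs (9, 6).
If Player 2 leads: Row's best replies are L→B, C→M, R→B; Player 2's induced payoffs 4, 9, 6; outcome (M, C), payoffs (12, 9).
Player 2 gets 9 moving first and 6 moving second, so Player 2 prefers to move first.

first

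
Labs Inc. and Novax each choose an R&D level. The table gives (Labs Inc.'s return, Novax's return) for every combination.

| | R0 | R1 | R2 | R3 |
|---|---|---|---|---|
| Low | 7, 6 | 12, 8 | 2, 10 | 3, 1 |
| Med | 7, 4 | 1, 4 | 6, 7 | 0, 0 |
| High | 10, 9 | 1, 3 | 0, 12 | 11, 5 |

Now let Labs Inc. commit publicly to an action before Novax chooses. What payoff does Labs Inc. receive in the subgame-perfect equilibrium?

6

Novax best-responds to each possible Labs Inc. move:
- Low → Novax plays R2 (best of 6, 8, 10, 1); Labs Inc. gets 2.
- Med → Novax plays R2 (best of 4, 4, 7, 0); Labs Inc. gets 6.
- High → Novax plays R2 (best of 9, 3, 12, 5); Labs Inc. gets 0.
Labs Inc.'s induced payoffs are 2, 6, 0, so Labs Inc. commits to Med. Subgame-perfect outcome: (Med, R2) with payoffs (6, 7).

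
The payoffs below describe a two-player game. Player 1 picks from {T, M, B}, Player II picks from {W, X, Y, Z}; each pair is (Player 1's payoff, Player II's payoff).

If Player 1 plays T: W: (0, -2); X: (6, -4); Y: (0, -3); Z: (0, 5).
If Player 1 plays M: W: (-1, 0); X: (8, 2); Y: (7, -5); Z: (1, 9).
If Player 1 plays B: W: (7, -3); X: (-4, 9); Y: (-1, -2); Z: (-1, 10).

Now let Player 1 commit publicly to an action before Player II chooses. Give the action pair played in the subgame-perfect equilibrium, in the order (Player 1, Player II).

(M, Z)

Solve by backward induction (Player 1 leads).
- T → Player II plays Z (best of -2, -4, -3, 5); Player 1 gets 0.
- M → Player II plays Z (best of 0, 2, -5, 9); Player 1 gets 1.
- B → Player II plays Z (best of -3, 9, -2, 10); Player 1 gets -1.
Among 0, 1, -1, the best is 1 at M. Subgame-perfect outcome: (M, Z) with payoffs (1, 9).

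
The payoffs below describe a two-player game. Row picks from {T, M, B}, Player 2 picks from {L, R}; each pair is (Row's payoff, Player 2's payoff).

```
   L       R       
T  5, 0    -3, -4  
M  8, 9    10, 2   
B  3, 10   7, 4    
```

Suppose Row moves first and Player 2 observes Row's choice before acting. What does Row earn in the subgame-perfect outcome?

8

Work backward from Player 2's decision.
- T: Player 2 compares 0, -4 and picks L; Row would get 5.
- M: Player 2 compares 9, 2 and picks L; Row would get 8.
- B: Player 2 compares 10, 4 and picks L; Row would get 3.
Maximizing over 5, 8, 3, Row chooses M. Subgame-perfect outcome: (M, L) with payoffs (8, 9).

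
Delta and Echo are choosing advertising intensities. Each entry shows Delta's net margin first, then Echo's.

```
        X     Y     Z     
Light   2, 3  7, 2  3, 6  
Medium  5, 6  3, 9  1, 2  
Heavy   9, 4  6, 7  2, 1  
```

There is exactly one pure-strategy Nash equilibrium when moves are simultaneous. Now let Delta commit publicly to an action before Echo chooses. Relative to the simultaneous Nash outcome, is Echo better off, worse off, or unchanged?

Solve by backward induction (Delta leads).
- Light: BR = Z, leader payoff 3.
- Medium: BR = Y, leader payoff 3.
- Heavy: BR = Y, leader payoff 6.
Maximizing over 3, 3, 6, Delta chooses Heavy. Subgame-perfect outcome: (Heavy, Y) with payoffs (6, 7).
Now find the simultaneous Nash equilibrium.
Delta's best replies: X→Heavy; Y→Light; Z→Light.
Echo's best replies: Light→Z; Medium→Y; Heavy→Y.
The unique mutual best reply is (Light, Z), giving (3, 6).
Echo earns 7 sequentially versus 6 at the Nash outcome: better off.

better off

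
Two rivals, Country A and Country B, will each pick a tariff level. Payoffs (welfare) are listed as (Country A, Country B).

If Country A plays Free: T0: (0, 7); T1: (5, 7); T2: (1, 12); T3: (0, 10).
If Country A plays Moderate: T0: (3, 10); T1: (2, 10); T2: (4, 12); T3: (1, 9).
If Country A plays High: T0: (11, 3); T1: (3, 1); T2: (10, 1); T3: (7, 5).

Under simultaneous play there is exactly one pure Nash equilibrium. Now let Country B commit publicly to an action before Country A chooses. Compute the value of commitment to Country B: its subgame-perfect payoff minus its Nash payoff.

Work backward from Country A's decision.
- T0 → Country A plays High (best of 0, 3, 11); Country B gets 3.
- T1 → Country A plays Free (best of 5, 2, 3); Country B gets 7.
- T2 → Country A plays High (best of 1, 4, 10); Country B gets 1.
- T3 → Country A plays High (best of 0, 1, 7); Country B gets 5.
Maximizing over 3, 7, 1, 5, Country B chooses T1. Subgame-perfect outcome: (Free, T1) with payoffs (5, 7).
Under simultaneous play:
Country A's best replies: T0→High; T1→Free; T2→High; T3→High.
Country B's best replies: Free→T2; Moderate→T2; High→T3.
The unique mutual best reply is (High, T3), giving (7, 5).
Country B's commitment gain: 7 − 5 = 2.

2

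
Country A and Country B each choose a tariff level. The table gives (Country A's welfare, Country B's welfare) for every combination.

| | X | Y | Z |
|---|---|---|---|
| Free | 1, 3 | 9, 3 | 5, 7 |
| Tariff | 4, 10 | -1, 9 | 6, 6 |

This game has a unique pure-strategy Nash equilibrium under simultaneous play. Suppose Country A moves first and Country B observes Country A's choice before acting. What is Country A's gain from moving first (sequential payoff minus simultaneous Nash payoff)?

1

Solve by backward induction (Country A leads).
- Free: BR = Z, leader payoff 5.
- Tariff: BR = X, leader payoff 4.
Country A's induced payoffs are 5, 4, so Country A commits to Free. Subgame-perfect outcome: (Free, Z) with payoffs (5, 7).
For the simultaneous game, intersect best replies.
Country A's best replies: X→Tariff; Y→Free; Z→Tariff.
Country B's best replies: Free→Z; Tariff→X.
The unique mutual best reply is (Tariff, X), giving (4, 10).
Country A's commitment gain: 5 − 4 = 1.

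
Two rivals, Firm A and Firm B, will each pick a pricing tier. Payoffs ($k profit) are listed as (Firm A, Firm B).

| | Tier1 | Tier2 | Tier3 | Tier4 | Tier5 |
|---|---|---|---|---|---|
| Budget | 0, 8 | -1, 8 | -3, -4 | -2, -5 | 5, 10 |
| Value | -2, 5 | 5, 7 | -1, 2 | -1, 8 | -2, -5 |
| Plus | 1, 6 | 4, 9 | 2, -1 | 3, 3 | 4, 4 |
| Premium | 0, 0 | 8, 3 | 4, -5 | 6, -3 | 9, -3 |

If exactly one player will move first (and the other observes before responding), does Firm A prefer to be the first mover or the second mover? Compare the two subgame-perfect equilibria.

If Firm A leads: Firm B's best replies are Budget→Tier5, Value→Tier4, Plus→Tier2, Premium→Tier2; Firm A's induced payoffs 5, -1, 4, 8; outcome (Premium, Tier2), payoffs (8, 3).
If Firm B leads: Firm A's best replies are Tier1→Plus, Tier2→Premium, Tier3→Premium, Tier4→Premium, Tier5→Premium; Firm B's induced payoffs 6, 3, -5, -3, -3; outcome (Plus, Tier1), payoffs (1, 6).
Firm A gets 8 moving first and 1 moving second, so Firm A prefers to move first.

first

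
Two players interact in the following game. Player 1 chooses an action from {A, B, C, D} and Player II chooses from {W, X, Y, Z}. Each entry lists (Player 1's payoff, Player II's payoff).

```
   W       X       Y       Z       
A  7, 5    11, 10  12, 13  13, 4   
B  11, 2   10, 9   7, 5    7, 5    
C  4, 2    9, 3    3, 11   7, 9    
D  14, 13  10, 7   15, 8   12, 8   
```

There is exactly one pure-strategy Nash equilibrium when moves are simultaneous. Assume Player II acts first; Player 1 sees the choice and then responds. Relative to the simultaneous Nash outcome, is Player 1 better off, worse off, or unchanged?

unchanged

Player 1 best-responds to each possible Player II move:
- W: Player 1 compares 7, 11, 4, 14 and picks D; Player II would get 13.
- X: Player 1 compares 11, 10, 9, 10 and picks A; Player II would get 10.
- Y: Player 1 compares 12, 7, 3, 15 and picks D; Player II would get 8.
- Z: Player 1 compares 13, 7, 7, 12 and picks A; Player II would get 4.
Maximizing over 13, 10, 8, 4, Player II chooses W. Subgame-perfect outcome: (D, W) with payoffs (14, 13).
For the simultaneous game, intersect best replies.
Player 1's best replies: W→D; X→A; Y→D; Z→A.
Player II's best replies: A→Y; B→X; C→Y; D→W.
The unique mutual best reply is (D, W), giving (14, 13).
Player 1 earns 14 sequentially versus 14 at the Nash outcome: unchanged.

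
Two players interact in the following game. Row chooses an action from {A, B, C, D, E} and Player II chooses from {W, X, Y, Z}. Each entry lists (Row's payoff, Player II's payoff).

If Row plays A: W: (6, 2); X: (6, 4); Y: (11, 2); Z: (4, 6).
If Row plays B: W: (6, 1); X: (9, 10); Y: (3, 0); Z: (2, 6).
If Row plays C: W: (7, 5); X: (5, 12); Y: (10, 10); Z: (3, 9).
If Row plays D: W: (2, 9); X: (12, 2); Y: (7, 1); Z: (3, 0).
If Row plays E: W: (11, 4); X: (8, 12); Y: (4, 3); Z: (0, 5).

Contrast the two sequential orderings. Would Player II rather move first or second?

If Row leads: Player II's best replies are A→Z, B→X, C→X, D→W, E→X; Row's induced payoffs 4, 9, 5, 2, 8; outcome (B, X), payoffs (9, 10).
If Player II leads: Row's best replies are W→E, X→D, Y→A, Z→A; Player II's induced payoffs 4, 2, 2, 6; outcome (A, Z), payoffs (4, 6).
Player II gets 6 moving first and 10 moving second, so Player II prefers to move second.

second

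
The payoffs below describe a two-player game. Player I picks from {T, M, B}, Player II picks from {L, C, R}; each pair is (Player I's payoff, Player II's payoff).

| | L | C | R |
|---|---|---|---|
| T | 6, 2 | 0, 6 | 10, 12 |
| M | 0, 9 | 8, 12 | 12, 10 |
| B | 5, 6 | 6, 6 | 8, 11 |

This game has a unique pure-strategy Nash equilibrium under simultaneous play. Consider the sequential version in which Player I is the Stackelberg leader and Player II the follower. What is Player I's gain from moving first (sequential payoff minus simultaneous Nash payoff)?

2

Solve by backward induction (Player I leads).
- T → Player II plays R (best of 2, 6, 12); Player I gets 10.
- M → Player II plays C (best of 9, 12, 10); Player I gets 8.
- B → Player II plays R (best of 6, 6, 11); Player I gets 8.
Maximizing over 10, 8, 8, Player I chooses T. Subgame-perfect outcome: (T, R) with payoffs (10, 12).
Under simultaneous play:
Player I's best replies: L→T; C→M; R→M.
Player II's best replies: T→R; M→C; B→R.
The unique mutual best reply is (M, C), giving (8, 12).
Player I's commitment gain: 10 − 8 = 2.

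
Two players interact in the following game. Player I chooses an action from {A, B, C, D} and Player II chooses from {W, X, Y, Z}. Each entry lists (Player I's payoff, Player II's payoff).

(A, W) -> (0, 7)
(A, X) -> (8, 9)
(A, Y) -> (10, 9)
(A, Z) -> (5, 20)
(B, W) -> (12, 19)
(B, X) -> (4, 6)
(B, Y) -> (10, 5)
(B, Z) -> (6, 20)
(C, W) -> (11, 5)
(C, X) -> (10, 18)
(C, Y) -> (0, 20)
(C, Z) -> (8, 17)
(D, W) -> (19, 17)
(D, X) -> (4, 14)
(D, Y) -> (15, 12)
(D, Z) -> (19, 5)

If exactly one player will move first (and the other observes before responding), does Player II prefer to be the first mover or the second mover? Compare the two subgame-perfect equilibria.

first

If Player I leads: Player II's best replies are A→Z, B→Z, C→Y, D→W; Player I's induced payoffs 5, 6, 0, 19; outcome (D, W), payoffs (19, 17).
If Player II leads: Player I's best replies are W→D, X→C, Y→D, Z→D; Player II's induced payoffs 17, 18, 12, 5; outcome (C, X), payoffs (10, 18).
Player II gets 18 moving first and 17 moving second, so Player II prefers to move first.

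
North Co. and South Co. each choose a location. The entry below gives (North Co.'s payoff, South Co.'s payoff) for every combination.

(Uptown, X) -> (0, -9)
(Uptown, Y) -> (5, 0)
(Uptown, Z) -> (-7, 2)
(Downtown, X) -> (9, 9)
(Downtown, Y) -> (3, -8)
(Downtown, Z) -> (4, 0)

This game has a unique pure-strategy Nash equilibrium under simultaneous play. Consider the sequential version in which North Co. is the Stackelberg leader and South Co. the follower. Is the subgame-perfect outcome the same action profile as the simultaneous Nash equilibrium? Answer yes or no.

Backward induction with North Co. moving first.
- Uptown: South Co. compares -9, 0, 2 and picks Z; North Co. would get -7.
- Downtown: South Co. compares 9, -8, 0 and picks X; North Co. would get 9.
Among -7, 9, the best is 9 at Downtown. Subgame-perfect outcome: (Downtown, X) with payoffs (9, 9).
Under simultaneous play:
North Co.'s best replies: X→Downtown; Y→Uptown; Z→Downtown.
South Co.'s best replies: Uptown→Z; Downtown→X.
The unique mutual best reply is (Downtown, X), giving (9, 9).
Sequential outcome (Downtown, X) coincides with the Nash profile (Downtown, X).

yes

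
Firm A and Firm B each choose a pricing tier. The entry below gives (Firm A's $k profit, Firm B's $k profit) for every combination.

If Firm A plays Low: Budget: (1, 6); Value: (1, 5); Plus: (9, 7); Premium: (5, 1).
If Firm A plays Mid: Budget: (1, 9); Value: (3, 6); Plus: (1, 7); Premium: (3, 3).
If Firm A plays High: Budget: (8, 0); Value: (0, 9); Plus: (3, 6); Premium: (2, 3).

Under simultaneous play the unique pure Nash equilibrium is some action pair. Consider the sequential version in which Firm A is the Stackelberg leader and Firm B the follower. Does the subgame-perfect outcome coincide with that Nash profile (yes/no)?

Backward induction with Firm A moving first.
- Low → Firm B plays Plus (best of 6, 5, 7, 1); Firm A gets 9.
- Mid → Firm B plays Budget (best of 9, 6, 7, 3); Firm A gets 1.
- High → Firm B plays Value (best of 0, 9, 6, 3); Firm A gets 0.
Maximizing over 9, 1, 0, Firm A chooses Low. Subgame-perfect outcome: (Low, Plus) with payoffs (9, 7).
Now find the simultaneous Nash equilibrium.
Firm A's best replies: Budget→High; Value→Mid; Plus→Low; Premium→Low.
Firm B's best replies: Low→Plus; Mid→Budget; High→Value.
Only (Low, Plus) has each player best-responding; Nash payoffs (9, 7).
Sequential outcome (Low, Plus) coincides with the Nash profile (Low, Plus).

yes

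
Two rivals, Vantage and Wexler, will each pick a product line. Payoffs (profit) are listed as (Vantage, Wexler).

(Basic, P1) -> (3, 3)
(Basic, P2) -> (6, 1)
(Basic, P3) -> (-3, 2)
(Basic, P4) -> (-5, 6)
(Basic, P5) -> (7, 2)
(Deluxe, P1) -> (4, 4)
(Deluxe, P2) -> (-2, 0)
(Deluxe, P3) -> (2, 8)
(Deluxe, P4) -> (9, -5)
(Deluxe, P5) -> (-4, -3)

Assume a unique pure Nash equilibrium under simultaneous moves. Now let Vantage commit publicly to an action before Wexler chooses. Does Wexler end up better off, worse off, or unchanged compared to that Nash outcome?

Solve by backward induction (Vantage leads).
- Basic: Wexler compares 3, 1, 2, 6, 2 and picks P4; Vantage would get -5.
- Deluxe: Wexler compares 4, 0, 8, -5, -3 and picks P3; Vantage would get 2.
Vantage's induced payoffs are -5, 2, so Vantage commits to Deluxe. Subgame-perfect outcome: (Deluxe, P3) with payoffs (2, 8).
For the simultaneous game, intersect best replies.
Vantage's best replies: P1→Deluxe; P2→Basic; P3→Deluxe; P4→Deluxe; P5→Basic.
Wexler's best replies: Basic→P4; Deluxe→P3.
The unique mutual best reply is (Deluxe, P3), giving (2, 8).
Wexler earns 8 sequentially versus 8 at the Nash outcome: unchanged.

unchanged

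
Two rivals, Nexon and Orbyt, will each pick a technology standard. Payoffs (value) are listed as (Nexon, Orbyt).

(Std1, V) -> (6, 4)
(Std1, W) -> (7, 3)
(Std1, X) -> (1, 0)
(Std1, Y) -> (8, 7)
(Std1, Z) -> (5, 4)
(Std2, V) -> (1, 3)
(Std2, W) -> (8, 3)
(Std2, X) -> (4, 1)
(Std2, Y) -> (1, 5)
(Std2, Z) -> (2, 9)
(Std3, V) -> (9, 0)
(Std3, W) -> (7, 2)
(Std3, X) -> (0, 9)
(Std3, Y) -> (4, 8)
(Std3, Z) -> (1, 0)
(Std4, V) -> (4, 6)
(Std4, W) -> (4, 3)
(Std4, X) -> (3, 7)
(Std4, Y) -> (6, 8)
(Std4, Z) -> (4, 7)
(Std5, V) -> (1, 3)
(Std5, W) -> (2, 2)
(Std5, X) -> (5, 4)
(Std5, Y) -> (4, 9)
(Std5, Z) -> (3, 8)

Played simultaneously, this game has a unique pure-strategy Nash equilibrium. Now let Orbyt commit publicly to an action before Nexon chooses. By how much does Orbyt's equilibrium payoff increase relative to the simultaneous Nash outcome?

0

Backward induction with Orbyt moving first.
- V: Nexon compares 6, 1, 9, 4, 1 and picks Std3; Orbyt would get 0.
- W: Nexon compares 7, 8, 7, 4, 2 and picks Std2; Orbyt would get 3.
- X: Nexon compares 1, 4, 0, 3, 5 and picks Std5; Orbyt would get 4.
- Y: Nexon compares 8, 1, 4, 6, 4 and picks Std1; Orbyt would get 7.
- Z: Nexon compares 5, 2, 1, 4, 3 and picks Std1; Orbyt would get 4.
Maximizing over 0, 3, 4, 7, 4, Orbyt chooses Y. Subgame-perfect outcome: (Std1, Y) with payoffs (8, 7).
Under simultaneous play:
Nexon's best replies: V→Std3; W→Std2; X→Std5; Y→Std1; Z→Std1.
Orbyt's best replies: Std1→Y; Std2→Z; Std3→X; Std4→Y; Std5→Y.
Only (Std1, Y) has each player best-responding; Nash payoffs (8, 7).
Orbyt's commitment gain: 7 − 7 = 0.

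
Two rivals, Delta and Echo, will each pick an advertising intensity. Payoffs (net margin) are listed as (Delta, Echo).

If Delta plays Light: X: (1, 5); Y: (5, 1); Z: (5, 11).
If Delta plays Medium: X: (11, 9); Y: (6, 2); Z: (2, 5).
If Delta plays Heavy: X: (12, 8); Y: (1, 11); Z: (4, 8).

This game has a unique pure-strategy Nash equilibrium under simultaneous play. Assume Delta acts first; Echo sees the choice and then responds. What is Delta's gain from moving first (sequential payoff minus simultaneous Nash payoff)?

6

Solve by backward induction (Delta leads).
- Light: Echo compares 5, 1, 11 and picks Z; Delta would get 5.
- Medium: Echo compares 9, 2, 5 and picks X; Delta would get 11.
- Heavy: Echo compares 8, 11, 8 and picks Y; Delta would get 1.
Delta's induced payoffs are 5, 11, 1, so Delta commits to Medium. Subgame-perfect outcome: (Medium, X) with payoffs (11, 9).
Now find the simultaneous Nash equilibrium.
Delta's best replies: X→Heavy; Y→Medium; Z→Light.
Echo's best replies: Light→Z; Medium→X; Heavy→Y.
Only (Light, Z) has each player best-responding; Nash payoffs (5, 11).
Delta's commitment gain: 11 − 5 = 6.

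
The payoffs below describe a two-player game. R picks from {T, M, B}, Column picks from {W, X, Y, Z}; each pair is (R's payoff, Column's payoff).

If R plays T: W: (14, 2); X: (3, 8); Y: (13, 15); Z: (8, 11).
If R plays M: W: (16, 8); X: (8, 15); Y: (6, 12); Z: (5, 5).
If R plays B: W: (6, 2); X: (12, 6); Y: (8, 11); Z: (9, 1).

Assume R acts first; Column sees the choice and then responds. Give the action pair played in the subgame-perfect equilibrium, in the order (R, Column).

Work backward from Column's decision.
- T: BR = Y, leader payoff 13.
- M: BR = X, leader payoff 8.
- B: BR = Y, leader payoff 8.
Maximizing over 13, 8, 8, R chooses T. Subgame-perfect outcome: (T, Y) with payoffs (13, 15).

(T, Y)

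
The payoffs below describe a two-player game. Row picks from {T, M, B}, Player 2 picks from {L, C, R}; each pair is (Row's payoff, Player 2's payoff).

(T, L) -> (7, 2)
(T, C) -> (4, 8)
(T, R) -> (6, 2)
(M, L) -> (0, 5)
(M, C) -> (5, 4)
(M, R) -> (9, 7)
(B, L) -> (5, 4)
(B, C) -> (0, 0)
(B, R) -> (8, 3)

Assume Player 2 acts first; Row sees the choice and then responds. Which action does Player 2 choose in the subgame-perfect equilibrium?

R

Solve by backward induction (Player 2 leads).
- L: BR = T, leader payoff 2.
- C: BR = M, leader payoff 4.
- R: BR = M, leader payoff 7.
Among 2, 4, 7, the best is 7 at R. Subgame-perfect outcome: (M, R) with payoffs (9, 7).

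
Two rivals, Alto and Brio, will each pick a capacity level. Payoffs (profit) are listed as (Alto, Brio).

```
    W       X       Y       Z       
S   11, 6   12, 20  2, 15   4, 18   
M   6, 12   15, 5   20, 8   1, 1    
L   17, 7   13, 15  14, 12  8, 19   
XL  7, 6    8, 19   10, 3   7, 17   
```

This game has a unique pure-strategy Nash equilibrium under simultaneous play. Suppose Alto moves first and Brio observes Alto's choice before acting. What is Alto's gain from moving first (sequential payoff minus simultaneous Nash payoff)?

4

Solve by backward induction (Alto leads).
- S: BR = X, leader payoff 12.
- M: BR = W, leader payoff 6.
- L: BR = Z, leader payoff 8.
- XL: BR = X, leader payoff 8.
Among 12, 6, 8, 8, the best is 12 at S. Subgame-perfect outcome: (S, X) with payoffs (12, 20).
Under simultaneous play:
Alto's best replies: W→L; X→M; Y→M; Z→L.
Brio's best replies: S→X; M→W; L→Z; XL→X.
The unique mutual best reply is (L, Z), giving (8, 19).
Alto's commitment gain: 12 − 8 = 4.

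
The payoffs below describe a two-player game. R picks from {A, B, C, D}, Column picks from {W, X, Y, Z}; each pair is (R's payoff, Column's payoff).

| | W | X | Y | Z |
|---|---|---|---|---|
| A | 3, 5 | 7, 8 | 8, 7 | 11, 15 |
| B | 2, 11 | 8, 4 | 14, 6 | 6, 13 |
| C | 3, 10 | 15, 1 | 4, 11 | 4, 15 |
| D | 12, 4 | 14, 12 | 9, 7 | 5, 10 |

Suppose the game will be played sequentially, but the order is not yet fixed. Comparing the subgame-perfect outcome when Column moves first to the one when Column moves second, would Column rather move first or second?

first

If R leads: Column's best replies are A→Z, B→Z, C→Z, D→X; R's induced payoffs 11, 6, 4, 14; outcome (D, X), payoffs (14, 12).
If Column leads: R's best replies are W→D, X→C, Y→B, Z→A; Column's induced payoffs 4, 1, 6, 15; outcome (A, Z), payoffs (11, 15).
Column gets 15 moving first and 12 moving second, so Column prefers to move first.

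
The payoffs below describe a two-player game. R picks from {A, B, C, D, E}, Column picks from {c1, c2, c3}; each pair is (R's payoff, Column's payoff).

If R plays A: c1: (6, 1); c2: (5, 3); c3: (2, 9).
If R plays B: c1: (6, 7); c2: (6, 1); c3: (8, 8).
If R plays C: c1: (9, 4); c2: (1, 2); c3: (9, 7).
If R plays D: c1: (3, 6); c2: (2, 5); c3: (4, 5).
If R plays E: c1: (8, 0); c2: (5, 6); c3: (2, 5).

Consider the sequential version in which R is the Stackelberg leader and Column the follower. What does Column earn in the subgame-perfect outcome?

Column best-responds to each possible R move:
- A → Column plays c3 (best of 1, 3, 9); R gets 2.
- B → Column plays c3 (best of 7, 1, 8); R gets 8.
- C → Column plays c3 (best of 4, 2, 7); R gets 9.
- D → Column plays c1 (best of 6, 5, 5); R gets 3.
- E → Column plays c2 (best of 0, 6, 5); R gets 5.
Maximizing over 2, 8, 9, 3, 5, R chooses C. Subgame-perfect outcome: (C, c3) with payoffs (9, 7).

7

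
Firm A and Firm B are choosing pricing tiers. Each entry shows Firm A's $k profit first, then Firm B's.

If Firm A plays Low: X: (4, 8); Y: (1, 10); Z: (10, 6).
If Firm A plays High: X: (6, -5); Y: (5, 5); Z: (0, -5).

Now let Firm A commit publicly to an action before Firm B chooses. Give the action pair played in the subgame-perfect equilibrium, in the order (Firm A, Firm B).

Work backward from Firm B's decision.
- Low: BR = Y, leader payoff 1.
- High: BR = Y, leader payoff 5.
Among 1, 5, the best is 5 at High. Subgame-perfect outcome: (High, Y) with payoffs (5, 5).

(High, Y)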